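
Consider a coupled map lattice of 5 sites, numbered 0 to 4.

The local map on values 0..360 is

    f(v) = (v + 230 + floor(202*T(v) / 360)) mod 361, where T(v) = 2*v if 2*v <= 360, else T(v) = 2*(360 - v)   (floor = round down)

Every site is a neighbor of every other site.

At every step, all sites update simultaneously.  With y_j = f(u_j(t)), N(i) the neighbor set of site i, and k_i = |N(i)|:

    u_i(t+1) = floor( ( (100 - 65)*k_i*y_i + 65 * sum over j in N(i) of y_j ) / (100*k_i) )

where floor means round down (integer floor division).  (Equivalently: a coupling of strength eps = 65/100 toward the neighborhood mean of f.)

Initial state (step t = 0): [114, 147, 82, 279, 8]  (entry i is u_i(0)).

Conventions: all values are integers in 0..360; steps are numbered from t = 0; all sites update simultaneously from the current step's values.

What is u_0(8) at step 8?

Answer: u_0(8) = 243

Derivation:
t=0: [114, 147, 82, 279, 8]
t=1: [153, 166, 140, 177, 178]
t=2: [210, 215, 205, 219, 220]
t=3: [246, 246, 246, 246, 246]
t=4: [242, 242, 242, 242, 242]
t=5: [243, 243, 243, 243, 243]
t=6: [243, 243, 243, 243, 243]
t=7: [243, 243, 243, 243, 243]
t=8: [243, 243, 243, 243, 243]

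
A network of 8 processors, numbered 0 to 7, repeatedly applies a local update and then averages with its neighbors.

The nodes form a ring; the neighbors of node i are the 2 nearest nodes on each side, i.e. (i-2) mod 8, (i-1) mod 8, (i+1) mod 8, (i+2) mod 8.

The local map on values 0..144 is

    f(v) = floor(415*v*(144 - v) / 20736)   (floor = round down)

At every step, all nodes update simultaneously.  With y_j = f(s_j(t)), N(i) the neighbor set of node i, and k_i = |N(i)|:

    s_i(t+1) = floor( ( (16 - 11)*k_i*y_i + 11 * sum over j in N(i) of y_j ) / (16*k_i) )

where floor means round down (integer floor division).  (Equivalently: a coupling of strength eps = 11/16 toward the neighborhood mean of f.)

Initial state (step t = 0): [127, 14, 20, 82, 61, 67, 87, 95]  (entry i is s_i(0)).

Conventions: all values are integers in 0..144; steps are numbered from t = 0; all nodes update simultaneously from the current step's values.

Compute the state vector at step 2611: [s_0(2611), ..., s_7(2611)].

Simulating step by step:
t=0: [127, 14, 20, 82, 61, 67, 87, 95]
t=1: [61, 60, 63, 81, 92, 99, 89, 77]
t=2: [100, 101, 100, 98, 96, 96, 97, 98]
t=3: [88, 88, 88, 89, 90, 91, 90, 89]
t=4: [97, 97, 97, 97, 97, 96, 97, 97]
t=5: [91, 91, 91, 91, 91, 91, 91, 91]
t=6: [96, 96, 96, 96, 96, 96, 96, 96]
t=7: [92, 92, 92, 92, 92, 92, 92, 92]
t=8: [95, 95, 95, 95, 95, 95, 95, 95]
t=9: [93, 93, 93, 93, 93, 93, 93, 93]
t=10: [94, 94, 94, 94, 94, 94, 94, 94]
t=11: [94, 94, 94, 94, 94, 94, 94, 94]

Answer: [94, 94, 94, 94, 94, 94, 94, 94]
Key observation: The state at step 10, [94, 94, 94, 94, 94, 94, 94, 94], reappears at step 11: the system is in a cycle of period 1 from step 10 on.  Therefore the state at step 2611 equals the state at step 10 + ((2611 - 10) mod 1) = 10, which is [94, 94, 94, 94, 94, 94, 94, 94].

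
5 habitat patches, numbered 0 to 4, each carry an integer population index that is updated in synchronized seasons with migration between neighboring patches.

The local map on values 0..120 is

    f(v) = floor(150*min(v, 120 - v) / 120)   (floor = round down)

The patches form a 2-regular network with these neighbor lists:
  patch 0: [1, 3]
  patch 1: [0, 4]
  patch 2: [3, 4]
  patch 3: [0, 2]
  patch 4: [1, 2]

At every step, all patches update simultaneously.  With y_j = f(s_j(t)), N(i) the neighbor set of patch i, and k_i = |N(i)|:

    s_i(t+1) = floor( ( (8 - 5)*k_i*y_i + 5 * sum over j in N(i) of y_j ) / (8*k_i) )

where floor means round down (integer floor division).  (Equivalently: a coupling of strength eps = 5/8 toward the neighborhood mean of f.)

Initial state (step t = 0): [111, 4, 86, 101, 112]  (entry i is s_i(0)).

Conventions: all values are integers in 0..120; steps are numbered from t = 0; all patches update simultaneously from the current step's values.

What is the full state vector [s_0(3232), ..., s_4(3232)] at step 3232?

Simulating step by step:
t=0: [111, 4, 86, 101, 112]
t=1: [12, 8, 26, 25, 18]
t=2: [18, 15, 28, 26, 21]
t=3: [23, 21, 31, 29, 26]
t=4: [29, 28, 35, 34, 32]
t=5: [37, 36, 41, 40, 39]
t=6: [46, 46, 49, 49, 48]
t=7: [58, 57, 60, 59, 59]
t=8: [72, 71, 73, 73, 73]
t=9: [59, 59, 58, 58, 58]
t=10: [72, 72, 72, 72, 72]
t=11: [60, 60, 60, 60, 60]
t=12: [75, 75, 75, 75, 75]
t=13: [56, 56, 56, 56, 56]
t=14: [70, 70, 70, 70, 70]
t=15: [62, 62, 62, 62, 62]
t=16: [72, 72, 72, 72, 72]

Answer: [72, 72, 72, 72, 72]
Key observation: The state at step 10, [72, 72, 72, 72, 72], reappears at step 16: the system is in a cycle of period 6 from step 10 on.  Therefore the state at step 3232 equals the state at step 10 + ((3232 - 10) mod 6) = 10, which is [72, 72, 72, 72, 72].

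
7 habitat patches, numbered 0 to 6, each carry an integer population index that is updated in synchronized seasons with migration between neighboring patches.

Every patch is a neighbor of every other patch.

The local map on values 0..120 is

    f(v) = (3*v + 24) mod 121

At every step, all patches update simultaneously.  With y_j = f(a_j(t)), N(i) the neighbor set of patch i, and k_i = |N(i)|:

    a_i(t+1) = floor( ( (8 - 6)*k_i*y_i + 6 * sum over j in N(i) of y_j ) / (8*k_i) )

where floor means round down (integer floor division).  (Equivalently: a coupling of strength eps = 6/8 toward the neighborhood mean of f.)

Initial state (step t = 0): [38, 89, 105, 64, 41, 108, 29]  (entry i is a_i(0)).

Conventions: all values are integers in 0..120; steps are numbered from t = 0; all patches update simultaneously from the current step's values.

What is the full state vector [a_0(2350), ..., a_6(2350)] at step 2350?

Answer: [58, 58, 58, 58, 58, 58, 58]
Key observation: The state at step 6, [77, 77, 77, 77, 77, 77, 77], reappears at step 11: the system is in a cycle of period 5 from step 6 on.  Therefore the state at step 2350 equals the state at step 6 + ((2350 - 6) mod 5) = 10, which is [58, 58, 58, 58, 58, 58, 58].

Derivation:
t=0: [38, 89, 105, 64, 41, 108, 29]
t=1: [64, 68, 74, 74, 65, 75, 76]
t=2: [52, 54, 41, 41, 52, 41, 41]
t=3: [43, 44, 39, 39, 43, 39, 39]
t=4: [26, 26, 24, 24, 26, 24, 24]
t=5: [99, 99, 98, 98, 99, 98, 98]
t=6: [77, 77, 77, 77, 77, 77, 77]
t=7: [13, 13, 13, 13, 13, 13, 13]
t=8: [63, 63, 63, 63, 63, 63, 63]
t=9: [92, 92, 92, 92, 92, 92, 92]
t=10: [58, 58, 58, 58, 58, 58, 58]
t=11: [77, 77, 77, 77, 77, 77, 77]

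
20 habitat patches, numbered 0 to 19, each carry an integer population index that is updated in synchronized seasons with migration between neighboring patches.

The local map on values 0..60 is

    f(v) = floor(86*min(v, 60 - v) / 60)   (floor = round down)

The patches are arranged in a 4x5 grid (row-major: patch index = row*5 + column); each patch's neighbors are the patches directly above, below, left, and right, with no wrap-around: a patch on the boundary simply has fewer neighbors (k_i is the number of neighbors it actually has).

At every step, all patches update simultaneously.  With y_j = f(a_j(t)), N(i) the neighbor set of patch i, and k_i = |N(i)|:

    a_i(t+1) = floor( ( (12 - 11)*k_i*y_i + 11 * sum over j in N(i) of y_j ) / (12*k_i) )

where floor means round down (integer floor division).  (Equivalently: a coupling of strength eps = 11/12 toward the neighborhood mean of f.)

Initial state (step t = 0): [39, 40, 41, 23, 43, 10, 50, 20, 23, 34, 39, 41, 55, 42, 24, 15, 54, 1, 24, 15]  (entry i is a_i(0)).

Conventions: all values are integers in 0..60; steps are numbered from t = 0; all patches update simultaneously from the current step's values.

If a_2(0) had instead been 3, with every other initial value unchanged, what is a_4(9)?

Answer: a_4(9) = 32
Key observation: This trace re-runs the system from the modified initial state.

Derivation:
t=0: [39, 40, 3, 23, 43, 10, 50, 20, 23, 34, 39, 41, 55, 42, 24, 15, 54, 1, 24, 15]
t=1: [21, 17, 27, 21, 33, 23, 23, 15, 30, 30, 21, 15, 19, 26, 28, 19, 15, 15, 17, 32]
t=2: [28, 32, 26, 38, 36, 30, 25, 33, 33, 40, 26, 26, 25, 33, 40, 25, 22, 23, 31, 32]
t=3: [41, 37, 36, 35, 29, 37, 39, 36, 34, 32, 38, 34, 36, 35, 34, 34, 34, 35, 37, 34]
t=4: [31, 30, 33, 37, 37, 29, 33, 33, 36, 38, 34, 33, 35, 35, 37, 34, 36, 34, 35, 34]
t=5: [41, 39, 37, 34, 31, 38, 39, 36, 34, 32, 38, 36, 36, 34, 34, 35, 37, 34, 36, 33]
t=6: [30, 29, 33, 36, 38, 29, 32, 33, 37, 38, 33, 31, 35, 35, 38, 31, 35, 33, 37, 35]
t=7: [41, 40, 37, 33, 32, 40, 40, 36, 34, 31, 40, 37, 37, 32, 33, 36, 39, 34, 35, 31]
t=8: [27, 28, 33, 36, 39, 27, 30, 32, 38, 38, 31, 29, 35, 35, 40, 29, 33, 32, 38, 36]
t=9: [38, 39, 38, 33, 32, 40, 40, 37, 34, 29, 40, 39, 38, 31, 32, 39, 40, 35, 35, 29]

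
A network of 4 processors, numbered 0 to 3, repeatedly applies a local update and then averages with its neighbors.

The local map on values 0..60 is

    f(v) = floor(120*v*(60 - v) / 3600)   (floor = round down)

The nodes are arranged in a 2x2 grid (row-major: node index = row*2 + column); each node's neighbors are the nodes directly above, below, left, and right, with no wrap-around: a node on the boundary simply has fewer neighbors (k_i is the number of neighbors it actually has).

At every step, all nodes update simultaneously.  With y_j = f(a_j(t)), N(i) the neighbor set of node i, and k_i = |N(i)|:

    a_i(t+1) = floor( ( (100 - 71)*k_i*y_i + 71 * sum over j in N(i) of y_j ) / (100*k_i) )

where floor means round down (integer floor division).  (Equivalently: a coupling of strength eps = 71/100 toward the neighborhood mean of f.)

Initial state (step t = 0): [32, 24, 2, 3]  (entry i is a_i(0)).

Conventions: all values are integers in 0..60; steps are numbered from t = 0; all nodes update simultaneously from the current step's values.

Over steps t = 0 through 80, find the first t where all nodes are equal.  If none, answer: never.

Simulating step by step:
t=0: [32, 24, 2, 3]  (not all equal)
t=1: [19, 20, 12, 12]  (not all equal)
t=2: [23, 23, 21, 21]  (not all equal)
t=3: [27, 27, 27, 27]  (all equal)

Answer: 3
Key observation: Synchronization is absorbing here: once all nodes are equal they stay equal, and step 3 is the first all-equal step.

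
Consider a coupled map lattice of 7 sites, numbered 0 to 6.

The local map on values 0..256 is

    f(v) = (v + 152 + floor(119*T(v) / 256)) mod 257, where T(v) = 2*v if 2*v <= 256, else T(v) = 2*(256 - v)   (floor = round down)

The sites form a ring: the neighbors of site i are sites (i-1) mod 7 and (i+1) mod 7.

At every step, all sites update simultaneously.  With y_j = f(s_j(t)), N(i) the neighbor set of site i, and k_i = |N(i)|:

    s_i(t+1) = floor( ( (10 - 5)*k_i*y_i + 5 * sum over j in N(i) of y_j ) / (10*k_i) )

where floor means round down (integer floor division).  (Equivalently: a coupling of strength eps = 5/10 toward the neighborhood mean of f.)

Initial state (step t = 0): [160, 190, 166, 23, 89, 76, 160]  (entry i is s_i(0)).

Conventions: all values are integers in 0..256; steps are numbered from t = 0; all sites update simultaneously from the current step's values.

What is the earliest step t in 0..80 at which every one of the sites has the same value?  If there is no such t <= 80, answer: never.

Answer: never
Key observation: The state at step 6 reappears at step 7 — the system is in a cycle of period 1 from step 6 on.  No step 0..7 is synchronized, and the cycle repeats forever, so no step up to 80 (or ever) has all sites equal.

Derivation:
t=0: [160, 190, 166, 23, 89, 76, 160]  (not all equal)
t=1: [144, 145, 157, 150, 92, 73, 118]  (not all equal)
t=2: [137, 143, 143, 125, 80, 66, 105]  (not all equal)
t=3: [131, 142, 141, 116, 64, 47, 89]  (not all equal)
t=4: [123, 142, 136, 99, 99, 142, 129]  (not all equal)
t=5: [137, 139, 128, 100, 100, 128, 139]  (not all equal)
t=6: [142, 142, 128, 100, 100, 128, 142]  (not all equal)
t=7: [142, 142, 128, 100, 100, 128, 142]  (not all equal)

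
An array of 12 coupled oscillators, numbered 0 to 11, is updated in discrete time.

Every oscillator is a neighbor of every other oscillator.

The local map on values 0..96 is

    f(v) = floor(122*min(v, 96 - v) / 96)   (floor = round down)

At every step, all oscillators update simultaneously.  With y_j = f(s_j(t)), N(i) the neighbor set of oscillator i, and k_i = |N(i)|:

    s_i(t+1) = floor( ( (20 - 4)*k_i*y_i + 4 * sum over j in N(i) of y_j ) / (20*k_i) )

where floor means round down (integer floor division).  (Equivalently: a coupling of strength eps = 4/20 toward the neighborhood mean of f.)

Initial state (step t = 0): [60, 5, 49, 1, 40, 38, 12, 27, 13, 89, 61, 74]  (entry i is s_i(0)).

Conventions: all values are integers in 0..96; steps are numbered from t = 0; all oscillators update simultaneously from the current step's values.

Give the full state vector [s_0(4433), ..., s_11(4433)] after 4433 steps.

Answer: [45, 45, 48, 48, 45, 45, 48, 48, 48, 48, 48, 48]
Key observation: The state at step 18, [57, 57, 60, 60, 57, 57, 60, 60, 60, 60, 60, 60], reappears at step 22: the system is in a cycle of period 4 from step 18 on.  Therefore the state at step 4433 equals the state at step 18 + ((4433 - 18) mod 4) = 21, which is [45, 45, 48, 48, 45, 45, 48, 48, 48, 48, 48, 48].

Derivation:
t=0: [60, 5, 49, 1, 40, 38, 12, 27, 13, 89, 61, 74]
t=1: [41, 11, 52, 7, 45, 43, 18, 33, 18, 12, 40, 27]
t=2: [48, 17, 50, 13, 52, 49, 24, 39, 24, 19, 46, 34]
t=3: [56, 25, 54, 21, 52, 55, 32, 47, 32, 27, 54, 42]
t=4: [49, 34, 51, 30, 52, 50, 41, 56, 41, 36, 51, 51]
t=5: [57, 44, 55, 41, 54, 56, 51, 50, 51, 46, 55, 55]
t=6: [50, 54, 52, 52, 53, 50, 56, 57, 56, 57, 52, 52]
t=7: [57, 53, 54, 54, 53, 57, 50, 49, 50, 49, 54, 54]
t=8: [50, 54, 53, 53, 54, 50, 57, 57, 57, 57, 53, 53]
t=9: [56, 52, 53, 53, 52, 56, 49, 49, 49, 49, 53, 53]
t=10: [51, 55, 54, 54, 55, 51, 58, 58, 58, 58, 54, 54]
t=11: [55, 51, 52, 52, 51, 55, 48, 48, 48, 48, 52, 52]
t=12: [53, 56, 55, 55, 56, 53, 60, 60, 60, 60, 55, 55]
t=13: [53, 49, 51, 51, 49, 53, 46, 46, 46, 46, 51, 51]
t=14: [54, 58, 57, 57, 58, 54, 57, 57, 57, 57, 57, 57]
t=15: [52, 48, 49, 49, 48, 52, 49, 49, 49, 49, 49, 49]
t=16: [55, 60, 58, 58, 60, 55, 58, 58, 58, 58, 58, 58]
t=17: [51, 45, 48, 48, 45, 51, 48, 48, 48, 48, 48, 48]
t=18: [57, 57, 60, 60, 57, 57, 60, 60, 60, 60, 60, 60]
t=19: [48, 48, 45, 45, 48, 48, 45, 45, 45, 45, 45, 45]
t=20: [60, 60, 57, 57, 60, 60, 57, 57, 57, 57, 57, 57]
t=21: [45, 45, 48, 48, 45, 45, 48, 48, 48, 48, 48, 48]
t=22: [57, 57, 60, 60, 57, 57, 60, 60, 60, 60, 60, 60]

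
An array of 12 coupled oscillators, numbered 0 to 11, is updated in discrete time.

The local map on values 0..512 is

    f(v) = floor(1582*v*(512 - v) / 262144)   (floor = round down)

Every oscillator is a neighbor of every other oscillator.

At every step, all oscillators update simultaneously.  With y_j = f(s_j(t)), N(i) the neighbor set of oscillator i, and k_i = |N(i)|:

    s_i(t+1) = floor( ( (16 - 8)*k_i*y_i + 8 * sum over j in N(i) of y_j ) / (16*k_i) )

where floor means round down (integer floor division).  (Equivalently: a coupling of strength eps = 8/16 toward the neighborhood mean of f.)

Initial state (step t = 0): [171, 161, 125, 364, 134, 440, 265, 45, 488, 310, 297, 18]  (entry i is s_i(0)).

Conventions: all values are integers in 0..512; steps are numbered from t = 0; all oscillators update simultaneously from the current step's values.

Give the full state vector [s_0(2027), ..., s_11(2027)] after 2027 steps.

Answer: [290, 290, 290, 290, 290, 290, 290, 290, 290, 290, 290, 290]
Key observation: The state at step 18, [388, 388, 388, 388, 388, 388, 388, 388, 388, 388, 388, 388], reappears at step 20: the system is in a cycle of period 2 from step 18 on.  Therefore the state at step 2027 equals the state at step 18 + ((2027 - 18) mod 2) = 19, which is [290, 290, 290, 290, 290, 290, 290, 290, 290, 290, 290, 290].

Derivation:
t=0: [171, 161, 125, 364, 134, 440, 265, 45, 488, 310, 297, 18]
t=1: [305, 300, 278, 293, 284, 232, 325, 203, 177, 317, 320, 170]
t=2: [378, 379, 383, 381, 382, 383, 371, 377, 367, 374, 373, 364]
t=3: [306, 306, 303, 304, 303, 303, 311, 307, 313, 309, 309, 315]
t=4: [379, 379, 380, 379, 380, 380, 378, 379, 377, 378, 378, 376]
t=5: [304, 304, 303, 304, 303, 303, 304, 304, 305, 304, 304, 306]
t=6: [381, 381, 381, 381, 381, 381, 381, 381, 381, 381, 381, 380]
t=7: [301, 301, 301, 301, 301, 301, 301, 301, 301, 301, 301, 301]
t=8: [383, 383, 383, 383, 383, 383, 383, 383, 383, 383, 383, 383]
t=9: [298, 298, 298, 298, 298, 298, 298, 298, 298, 298, 298, 298]
t=10: [384, 384, 384, 384, 384, 384, 384, 384, 384, 384, 384, 384]
t=11: [296, 296, 296, 296, 296, 296, 296, 296, 296, 296, 296, 296]
t=12: [385, 385, 385, 385, 385, 385, 385, 385, 385, 385, 385, 385]
t=13: [295, 295, 295, 295, 295, 295, 295, 295, 295, 295, 295, 295]
t=14: [386, 386, 386, 386, 386, 386, 386, 386, 386, 386, 386, 386]
t=15: [293, 293, 293, 293, 293, 293, 293, 293, 293, 293, 293, 293]
t=16: [387, 387, 387, 387, 387, 387, 387, 387, 387, 387, 387, 387]
t=17: [291, 291, 291, 291, 291, 291, 291, 291, 291, 291, 291, 291]
t=18: [388, 388, 388, 388, 388, 388, 388, 388, 388, 388, 388, 388]
t=19: [290, 290, 290, 290, 290, 290, 290, 290, 290, 290, 290, 290]
t=20: [388, 388, 388, 388, 388, 388, 388, 388, 388, 388, 388, 388]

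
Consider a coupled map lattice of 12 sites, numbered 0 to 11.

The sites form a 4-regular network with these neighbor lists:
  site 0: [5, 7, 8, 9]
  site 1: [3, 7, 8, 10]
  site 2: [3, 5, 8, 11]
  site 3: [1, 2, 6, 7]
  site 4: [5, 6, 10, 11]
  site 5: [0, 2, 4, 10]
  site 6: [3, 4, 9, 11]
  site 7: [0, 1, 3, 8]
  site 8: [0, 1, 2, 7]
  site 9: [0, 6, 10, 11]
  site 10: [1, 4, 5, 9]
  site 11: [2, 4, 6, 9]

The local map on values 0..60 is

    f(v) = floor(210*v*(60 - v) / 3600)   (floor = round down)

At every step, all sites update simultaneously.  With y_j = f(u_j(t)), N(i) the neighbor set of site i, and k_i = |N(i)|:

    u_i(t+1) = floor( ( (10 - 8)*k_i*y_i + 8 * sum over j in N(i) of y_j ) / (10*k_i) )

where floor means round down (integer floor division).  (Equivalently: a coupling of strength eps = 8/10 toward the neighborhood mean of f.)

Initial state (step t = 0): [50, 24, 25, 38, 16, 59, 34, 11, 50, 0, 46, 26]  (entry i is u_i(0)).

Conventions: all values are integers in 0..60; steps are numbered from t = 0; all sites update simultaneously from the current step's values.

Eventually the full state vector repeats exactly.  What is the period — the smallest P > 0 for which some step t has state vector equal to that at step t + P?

Simulating step by step:
t=0: [50, 24, 25, 38, 16, 59, 34, 11, 50, 0, 46, 26]
t=1: [18, 39, 36, 46, 36, 32, 38, 37, 38, 33, 26, 38]
t=2: [48, 46, 47, 46, 49, 49, 46, 45, 47, 48, 50, 49]
t=3: [34, 35, 33, 37, 31, 31, 33, 36, 35, 32, 32, 33]
t=4: [51, 50, 50, 50, 51, 51, 51, 50, 50, 51, 51, 51]
t=5: [27, 28, 27, 28, 26, 26, 26, 28, 28, 26, 26, 26]
t=6: [51, 51, 51, 51, 51, 51, 51, 51, 51, 51, 51, 51]
t=7: [26, 26, 26, 26, 26, 26, 26, 26, 26, 26, 26, 26]
t=8: [51, 51, 51, 51, 51, 51, 51, 51, 51, 51, 51, 51]

Answer: 2
Key observation: The state at step 6, [51, 51, 51, 51, 51, 51, 51, 51, 51, 51, 51, 51], reappears at step 8 — and no state repeats earlier — so the cycle the system enters has period 2.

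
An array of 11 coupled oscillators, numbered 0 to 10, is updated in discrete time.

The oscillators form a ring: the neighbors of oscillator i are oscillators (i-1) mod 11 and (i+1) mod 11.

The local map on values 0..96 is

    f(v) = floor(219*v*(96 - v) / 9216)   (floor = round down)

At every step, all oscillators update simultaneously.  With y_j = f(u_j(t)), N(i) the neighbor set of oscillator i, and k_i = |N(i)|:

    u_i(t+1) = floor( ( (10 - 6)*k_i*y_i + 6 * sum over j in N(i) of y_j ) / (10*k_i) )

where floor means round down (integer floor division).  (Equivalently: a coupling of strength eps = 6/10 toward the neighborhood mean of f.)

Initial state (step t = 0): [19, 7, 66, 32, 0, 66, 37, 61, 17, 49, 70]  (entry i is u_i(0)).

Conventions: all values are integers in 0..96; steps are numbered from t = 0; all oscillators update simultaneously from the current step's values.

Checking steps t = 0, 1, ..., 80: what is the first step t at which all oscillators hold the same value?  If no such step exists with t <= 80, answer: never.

Simulating step by step:
t=0: [19, 7, 66, 32, 0, 66, 37, 61, 17, 49, 70]  (not all equal)
t=1: [30, 29, 37, 33, 28, 34, 49, 44, 43, 43, 43]  (not all equal)
t=2: [48, 47, 48, 48, 47, 49, 52, 54, 54, 54, 51]  (not all equal)
t=3: [54, 54, 54, 54, 54, 54, 53, 53, 53, 53, 53]  (not all equal)
t=4: [53, 53, 53, 53, 53, 53, 53, 54, 54, 54, 53]  (not all equal)
t=5: [54, 54, 54, 54, 54, 54, 53, 53, 53, 53, 53]  (not all equal)

Answer: never
Key observation: The state at step 3 reappears at step 5 — the system is in a cycle of period 2 from step 3 on.  No step 0..5 is synchronized, and the cycle repeats forever, so no step up to 80 (or ever) has all oscillators equal.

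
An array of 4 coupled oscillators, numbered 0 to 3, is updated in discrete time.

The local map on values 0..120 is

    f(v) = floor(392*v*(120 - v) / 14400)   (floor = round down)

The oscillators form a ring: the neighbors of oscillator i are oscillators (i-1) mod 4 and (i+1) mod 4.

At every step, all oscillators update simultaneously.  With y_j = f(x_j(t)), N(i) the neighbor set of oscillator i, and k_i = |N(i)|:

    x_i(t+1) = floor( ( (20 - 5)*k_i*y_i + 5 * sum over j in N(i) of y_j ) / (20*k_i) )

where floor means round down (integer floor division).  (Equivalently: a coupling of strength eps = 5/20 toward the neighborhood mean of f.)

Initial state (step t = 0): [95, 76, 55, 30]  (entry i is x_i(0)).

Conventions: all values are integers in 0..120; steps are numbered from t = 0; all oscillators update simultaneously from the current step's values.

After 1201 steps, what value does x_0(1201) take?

Answer: x_0(1201) = 60
Key observation: The state at step 24, [97, 97, 97, 97], reappears at step 28: the system is in a cycle of period 4 from step 24 on.  Therefore the state at step 1201 equals the state at step 24 + ((1201 - 24) mod 4) = 25, which is [60, 60, 60, 60].

Derivation:
t=0: [95, 76, 55, 30]
t=1: [68, 88, 93, 74]
t=2: [93, 77, 72, 89]
t=3: [71, 87, 91, 76]
t=4: [91, 79, 74, 88]
t=5: [73, 86, 89, 77]
t=6: [90, 80, 77, 88]
t=7: [75, 85, 87, 77]
t=8: [89, 81, 79, 88]
t=9: [76, 84, 86, 77]
t=10: [89, 82, 80, 88]
t=11: [76, 83, 85, 77]
t=12: [89, 83, 81, 88]
t=13: [76, 82, 83, 77]
t=14: [90, 84, 84, 89]
t=15: [74, 80, 81, 75]
t=16: [91, 87, 86, 90]
t=17: [72, 77, 78, 73]
t=18: [93, 90, 89, 92]
t=19: [68, 72, 74, 70]
t=20: [95, 94, 92, 94]
t=21: [64, 66, 69, 66]
t=22: [97, 96, 95, 96]
t=23: [60, 62, 63, 62]
t=24: [97, 97, 97, 97]
t=25: [60, 60, 60, 60]
t=26: [98, 98, 98, 98]
t=27: [58, 58, 58, 58]
t=28: [97, 97, 97, 97]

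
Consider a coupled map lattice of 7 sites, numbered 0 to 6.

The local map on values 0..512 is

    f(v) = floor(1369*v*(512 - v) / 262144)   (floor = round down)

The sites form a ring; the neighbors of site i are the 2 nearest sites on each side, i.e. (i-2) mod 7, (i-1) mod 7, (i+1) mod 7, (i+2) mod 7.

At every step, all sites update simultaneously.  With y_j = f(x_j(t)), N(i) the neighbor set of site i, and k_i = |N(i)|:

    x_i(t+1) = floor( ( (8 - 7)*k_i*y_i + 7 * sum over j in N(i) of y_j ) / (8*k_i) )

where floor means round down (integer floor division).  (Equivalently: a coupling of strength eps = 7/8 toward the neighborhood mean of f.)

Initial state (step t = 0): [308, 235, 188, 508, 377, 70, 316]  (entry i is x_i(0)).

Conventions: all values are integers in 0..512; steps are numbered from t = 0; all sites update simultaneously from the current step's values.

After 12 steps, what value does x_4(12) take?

Answer: x_4(12) = 320

Derivation:
t=0: [308, 235, 188, 508, 377, 70, 316]
t=1: [290, 256, 245, 238, 210, 222, 279]
t=2: [339, 339, 337, 337, 338, 336, 336]
t=3: [307, 306, 306, 307, 307, 307, 306]
t=4: [328, 328, 328, 328, 328, 328, 328]
t=5: [315, 315, 315, 315, 315, 315, 315]
t=6: [324, 324, 324, 324, 324, 324, 324]
t=7: [318, 318, 318, 318, 318, 318, 318]
t=8: [322, 322, 322, 322, 322, 322, 322]
t=9: [319, 319, 319, 319, 319, 319, 319]
t=10: [321, 321, 321, 321, 321, 321, 321]
t=11: [320, 320, 320, 320, 320, 320, 320]
t=12: [320, 320, 320, 320, 320, 320, 320]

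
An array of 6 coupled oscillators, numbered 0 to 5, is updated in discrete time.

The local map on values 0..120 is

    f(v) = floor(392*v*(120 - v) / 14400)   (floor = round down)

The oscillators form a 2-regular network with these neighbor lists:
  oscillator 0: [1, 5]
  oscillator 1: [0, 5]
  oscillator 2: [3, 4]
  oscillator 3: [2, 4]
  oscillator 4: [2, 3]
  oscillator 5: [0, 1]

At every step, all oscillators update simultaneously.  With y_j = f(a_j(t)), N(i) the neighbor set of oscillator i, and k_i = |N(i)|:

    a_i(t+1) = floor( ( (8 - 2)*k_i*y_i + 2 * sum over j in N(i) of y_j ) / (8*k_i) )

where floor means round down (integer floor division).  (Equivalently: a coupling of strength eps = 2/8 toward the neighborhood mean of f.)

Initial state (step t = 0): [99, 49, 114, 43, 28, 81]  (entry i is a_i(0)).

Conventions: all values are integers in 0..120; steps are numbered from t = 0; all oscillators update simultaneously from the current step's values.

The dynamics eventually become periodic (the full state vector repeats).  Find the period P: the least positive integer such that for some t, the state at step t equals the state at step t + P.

Answer: 4
Key observation: The state at step 14, [97, 97, 97, 97, 97, 97], reappears at step 18 — and no state repeats earlier — so the cycle the system enters has period 4.

Derivation:
t=0: [99, 49, 114, 43, 28, 81]
t=1: [64, 88, 33, 78, 66, 82]
t=2: [92, 79, 81, 88, 93, 84]
t=3: [73, 85, 81, 76, 71, 81]
t=4: [90, 82, 86, 90, 92, 85]
t=5: [75, 82, 77, 73, 71, 79]
t=6: [89, 85, 90, 92, 93, 87]
t=7: [76, 79, 72, 70, 68, 77]
t=8: [90, 88, 94, 95, 95, 89]
t=9: [73, 75, 65, 64, 64, 74]
t=10: [92, 91, 97, 97, 97, 92]
t=11: [70, 70, 60, 60, 60, 70]
t=12: [95, 95, 98, 98, 98, 95]
t=13: [64, 64, 58, 58, 58, 64]
t=14: [97, 97, 97, 97, 97, 97]
t=15: [60, 60, 60, 60, 60, 60]
t=16: [98, 98, 98, 98, 98, 98]
t=17: [58, 58, 58, 58, 58, 58]
t=18: [97, 97, 97, 97, 97, 97]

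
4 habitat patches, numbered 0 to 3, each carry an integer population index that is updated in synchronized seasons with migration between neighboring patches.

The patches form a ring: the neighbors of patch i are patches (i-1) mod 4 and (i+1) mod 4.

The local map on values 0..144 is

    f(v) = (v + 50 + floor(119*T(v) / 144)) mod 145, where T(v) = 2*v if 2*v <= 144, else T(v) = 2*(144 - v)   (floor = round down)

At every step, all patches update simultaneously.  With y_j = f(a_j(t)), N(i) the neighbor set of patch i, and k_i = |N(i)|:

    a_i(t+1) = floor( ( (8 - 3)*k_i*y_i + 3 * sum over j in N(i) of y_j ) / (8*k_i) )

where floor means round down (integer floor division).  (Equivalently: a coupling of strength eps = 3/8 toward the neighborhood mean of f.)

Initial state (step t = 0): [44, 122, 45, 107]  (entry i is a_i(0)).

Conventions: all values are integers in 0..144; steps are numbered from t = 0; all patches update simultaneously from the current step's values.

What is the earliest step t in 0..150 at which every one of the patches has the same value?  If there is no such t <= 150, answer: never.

Answer: 10
Key observation: Synchronization is absorbing here: once all patches are equal they stay equal, and step 10 is the first all-equal step.

Derivation:
t=0: [44, 122, 45, 107]  (not all equal)
t=1: [38, 47, 40, 54]  (not all equal)
t=2: [17, 21, 21, 33]  (not all equal)
t=3: [104, 103, 111, 123]  (not all equal)
t=4: [72, 74, 69, 65]  (not all equal)
t=5: [92, 93, 87, 82]  (not all equal)
t=6: [83, 82, 85, 87]  (not all equal)
t=7: [87, 88, 87, 86]  (not all equal)
t=8: [85, 85, 85, 86]  (not all equal)
t=9: [86, 87, 86, 86]  (not all equal)
t=10: [86, 86, 86, 86]  (all equal)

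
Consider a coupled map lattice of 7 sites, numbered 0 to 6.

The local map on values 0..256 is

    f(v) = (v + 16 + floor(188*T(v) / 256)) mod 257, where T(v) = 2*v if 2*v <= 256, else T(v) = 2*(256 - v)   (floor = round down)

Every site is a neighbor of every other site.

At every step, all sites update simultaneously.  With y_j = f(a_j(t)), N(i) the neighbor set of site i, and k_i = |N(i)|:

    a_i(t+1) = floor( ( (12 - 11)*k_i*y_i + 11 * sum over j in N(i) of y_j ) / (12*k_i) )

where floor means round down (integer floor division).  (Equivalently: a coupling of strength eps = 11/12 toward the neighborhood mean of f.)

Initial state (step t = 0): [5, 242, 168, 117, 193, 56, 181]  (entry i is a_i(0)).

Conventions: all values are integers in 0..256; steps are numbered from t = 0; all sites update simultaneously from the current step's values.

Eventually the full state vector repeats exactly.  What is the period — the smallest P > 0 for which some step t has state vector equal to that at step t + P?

Answer: 4
Key observation: The state at step 3, [61, 61, 61, 61, 61, 61, 61], reappears at step 7 — and no state repeats earlier — so the cycle the system enters has period 4.

Derivation:
t=0: [5, 242, 168, 117, 193, 56, 181]
t=1: [59, 59, 57, 57, 58, 50, 57]
t=2: [155, 155, 155, 155, 155, 156, 155]
t=3: [61, 61, 61, 61, 61, 61, 61]
t=4: [166, 166, 166, 166, 166, 166, 166]
t=5: [57, 57, 57, 57, 57, 57, 57]
t=6: [156, 156, 156, 156, 156, 156, 156]
t=7: [61, 61, 61, 61, 61, 61, 61]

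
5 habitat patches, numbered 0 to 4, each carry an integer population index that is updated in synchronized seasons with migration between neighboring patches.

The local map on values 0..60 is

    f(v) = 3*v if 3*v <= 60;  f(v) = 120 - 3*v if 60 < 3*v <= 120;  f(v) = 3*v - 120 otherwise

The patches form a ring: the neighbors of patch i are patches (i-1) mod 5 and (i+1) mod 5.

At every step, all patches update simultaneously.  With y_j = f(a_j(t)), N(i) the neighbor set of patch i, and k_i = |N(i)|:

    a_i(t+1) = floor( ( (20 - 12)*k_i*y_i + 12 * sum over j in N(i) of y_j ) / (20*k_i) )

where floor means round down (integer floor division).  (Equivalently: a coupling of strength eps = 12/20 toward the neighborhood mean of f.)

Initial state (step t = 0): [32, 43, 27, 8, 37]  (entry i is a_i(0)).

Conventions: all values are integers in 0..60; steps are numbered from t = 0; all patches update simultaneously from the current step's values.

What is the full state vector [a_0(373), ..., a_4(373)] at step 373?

Simulating step by step:
t=0: [32, 43, 27, 8, 37]
t=1: [15, 22, 25, 24, 18]
t=2: [50, 48, 48, 48, 49]
t=3: [27, 25, 24, 24, 27]
t=4: [40, 44, 47, 45, 41]
t=5: [4, 11, 16, 13, 5]
t=6: [19, 31, 40, 34, 21]
t=7: [48, 27, 13, 24, 45]
t=8: [25, 34, 41, 35, 27]
t=9: [35, 21, 11, 18, 33]
t=10: [29, 37, 46, 37, 29]
t=11: [25, 18, 12, 18, 25]
t=12: [47, 45, 46, 45, 47]
t=13: [19, 17, 16, 17, 19]
t=14: [55, 51, 49, 51, 55]
t=15: [41, 34, 30, 34, 41]
t=16: [7, 17, 22, 17, 7]
t=17: [30, 42, 52, 42, 30]
t=18: [22, 22, 18, 22, 22]
t=19: [54, 54, 54, 54, 54]
t=20: [42, 42, 42, 42, 42]
t=21: [6, 6, 6, 6, 6]
t=22: [18, 18, 18, 18, 18]
t=23: [54, 54, 54, 54, 54]

Answer: [6, 6, 6, 6, 6]
Key observation: The state at step 19, [54, 54, 54, 54, 54], reappears at step 23: the system is in a cycle of period 4 from step 19 on.  Therefore the state at step 373 equals the state at step 19 + ((373 - 19) mod 4) = 21, which is [6, 6, 6, 6, 6].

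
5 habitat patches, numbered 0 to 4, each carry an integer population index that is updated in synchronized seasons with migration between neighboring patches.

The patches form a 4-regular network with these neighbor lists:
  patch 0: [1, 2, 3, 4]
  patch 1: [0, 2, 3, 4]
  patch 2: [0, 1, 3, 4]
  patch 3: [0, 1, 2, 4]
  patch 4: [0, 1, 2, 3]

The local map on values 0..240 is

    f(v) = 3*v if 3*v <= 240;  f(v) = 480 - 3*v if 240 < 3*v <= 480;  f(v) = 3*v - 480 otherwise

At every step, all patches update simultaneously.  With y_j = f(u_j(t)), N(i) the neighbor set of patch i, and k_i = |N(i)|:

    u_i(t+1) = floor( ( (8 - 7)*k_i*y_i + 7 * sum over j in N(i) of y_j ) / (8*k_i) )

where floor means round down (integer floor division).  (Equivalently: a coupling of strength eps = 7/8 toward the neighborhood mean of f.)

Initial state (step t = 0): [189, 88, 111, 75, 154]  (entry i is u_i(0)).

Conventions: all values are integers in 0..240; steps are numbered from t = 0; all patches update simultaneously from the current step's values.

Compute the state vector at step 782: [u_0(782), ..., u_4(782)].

Simulating step by step:
t=0: [189, 88, 111, 75, 154]
t=1: [143, 131, 137, 130, 149]
t=2: [67, 64, 65, 63, 69]
t=3: [196, 197, 196, 197, 195]
t=4: [108, 108, 108, 108, 108]
t=5: [156, 156, 156, 156, 156]
t=6: [12, 12, 12, 12, 12]
t=7: [36, 36, 36, 36, 36]
t=8: [108, 108, 108, 108, 108]

Answer: [12, 12, 12, 12, 12]
Key observation: The state at step 4, [108, 108, 108, 108, 108], reappears at step 8: the system is in a cycle of period 4 from step 4 on.  Therefore the state at step 782 equals the state at step 4 + ((782 - 4) mod 4) = 6, which is [12, 12, 12, 12, 12].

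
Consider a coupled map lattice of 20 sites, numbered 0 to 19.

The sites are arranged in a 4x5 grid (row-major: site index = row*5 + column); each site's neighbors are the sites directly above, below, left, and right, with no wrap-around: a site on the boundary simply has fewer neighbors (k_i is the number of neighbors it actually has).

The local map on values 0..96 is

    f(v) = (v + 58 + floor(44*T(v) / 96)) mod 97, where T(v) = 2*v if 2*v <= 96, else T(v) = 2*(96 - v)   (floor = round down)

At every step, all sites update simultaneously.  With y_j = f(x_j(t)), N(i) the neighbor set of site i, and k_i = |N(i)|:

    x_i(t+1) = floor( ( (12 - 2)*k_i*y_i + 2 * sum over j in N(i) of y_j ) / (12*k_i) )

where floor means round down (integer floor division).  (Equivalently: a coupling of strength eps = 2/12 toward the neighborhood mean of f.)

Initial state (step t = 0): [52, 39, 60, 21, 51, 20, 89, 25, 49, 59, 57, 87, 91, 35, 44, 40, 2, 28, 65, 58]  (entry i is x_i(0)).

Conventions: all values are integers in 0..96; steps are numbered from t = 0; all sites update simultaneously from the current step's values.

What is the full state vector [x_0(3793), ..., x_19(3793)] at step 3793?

Simulating step by step:
t=0: [52, 39, 60, 21, 51, 20, 89, 25, 49, 59, 57, 87, 91, 35, 44, 40, 2, 28, 65, 58]
t=1: [55, 38, 47, 9, 48, 89, 54, 15, 47, 52, 54, 56, 51, 32, 44, 40, 56, 21, 50, 52]
t=2: [51, 36, 53, 71, 54, 55, 53, 80, 52, 52, 52, 53, 50, 26, 44, 39, 49, 9, 48, 52]
t=3: [51, 33, 51, 53, 53, 53, 52, 54, 51, 52, 52, 53, 52, 16, 43, 38, 53, 71, 51, 52]
t=4: [50, 28, 51, 53, 53, 53, 51, 53, 54, 52, 51, 53, 54, 81, 46, 36, 51, 53, 55, 52]
t=5: [49, 20, 50, 53, 53, 53, 51, 53, 53, 52, 51, 53, 53, 54, 49, 33, 51, 53, 53, 52]
t=6: [56, 88, 55, 53, 53, 53, 54, 53, 53, 53, 51, 53, 53, 53, 53, 28, 51, 53, 53, 53]
t=7: [53, 55, 53, 53, 53, 53, 53, 53, 53, 53, 50, 53, 53, 53, 53, 20, 50, 53, 53, 53]
t=8: [53, 53, 53, 53, 53, 53, 53, 53, 53, 53, 55, 53, 53, 53, 53, 88, 55, 53, 53, 53]
t=9: [53, 53, 53, 53, 53, 53, 53, 53, 53, 53, 53, 53, 53, 53, 53, 55, 53, 53, 53, 53]
t=10: [53, 53, 53, 53, 53, 53, 53, 53, 53, 53, 53, 53, 53, 53, 53, 53, 53, 53, 53, 53]
t=11: [53, 53, 53, 53, 53, 53, 53, 53, 53, 53, 53, 53, 53, 53, 53, 53, 53, 53, 53, 53]

Answer: [53, 53, 53, 53, 53, 53, 53, 53, 53, 53, 53, 53, 53, 53, 53, 53, 53, 53, 53, 53]
Key observation: The state at step 10, [53, 53, 53, 53, 53, 53, 53, 53, 53, 53, 53, 53, 53, 53, 53, 53, 53, 53, 53, 53], reappears at step 11: the system is in a cycle of period 1 from step 10 on.  Therefore the state at step 3793 equals the state at step 10 + ((3793 - 10) mod 1) = 10, which is [53, 53, 53, 53, 53, 53, 53, 53, 53, 53, 53, 53, 53, 53, 53, 53, 53, 53, 53, 53].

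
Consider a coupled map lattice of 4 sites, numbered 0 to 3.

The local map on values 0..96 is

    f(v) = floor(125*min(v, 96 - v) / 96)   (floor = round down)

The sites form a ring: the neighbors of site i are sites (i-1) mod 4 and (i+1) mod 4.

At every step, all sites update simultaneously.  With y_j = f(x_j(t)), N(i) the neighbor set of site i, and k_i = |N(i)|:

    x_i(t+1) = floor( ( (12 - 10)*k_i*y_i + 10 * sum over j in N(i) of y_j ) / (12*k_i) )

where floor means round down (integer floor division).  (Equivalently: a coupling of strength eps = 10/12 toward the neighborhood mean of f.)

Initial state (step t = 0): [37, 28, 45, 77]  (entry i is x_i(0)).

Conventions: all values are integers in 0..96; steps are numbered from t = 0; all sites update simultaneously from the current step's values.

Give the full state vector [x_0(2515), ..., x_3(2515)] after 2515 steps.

Simulating step by step:
t=0: [37, 28, 45, 77]
t=1: [33, 50, 34, 48]
t=2: [57, 45, 57, 46]
t=3: [57, 51, 57, 51]
t=4: [56, 51, 56, 51]
t=5: [57, 53, 57, 53]
t=6: [54, 50, 54, 50]
t=7: [58, 54, 58, 54]
t=8: [53, 49, 53, 49]
t=9: [60, 56, 60, 56]
t=10: [51, 47, 51, 47]
t=11: [60, 58, 60, 58]
t=12: [48, 46, 48, 46]
t=13: [59, 61, 59, 61]
t=14: [45, 47, 45, 47]
t=15: [60, 58, 60, 58]

Answer: [60, 58, 60, 58]
Key observation: The state at step 11, [60, 58, 60, 58], reappears at step 15: the system is in a cycle of period 4 from step 11 on.  Therefore the state at step 2515 equals the state at step 11 + ((2515 - 11) mod 4) = 11, which is [60, 58, 60, 58].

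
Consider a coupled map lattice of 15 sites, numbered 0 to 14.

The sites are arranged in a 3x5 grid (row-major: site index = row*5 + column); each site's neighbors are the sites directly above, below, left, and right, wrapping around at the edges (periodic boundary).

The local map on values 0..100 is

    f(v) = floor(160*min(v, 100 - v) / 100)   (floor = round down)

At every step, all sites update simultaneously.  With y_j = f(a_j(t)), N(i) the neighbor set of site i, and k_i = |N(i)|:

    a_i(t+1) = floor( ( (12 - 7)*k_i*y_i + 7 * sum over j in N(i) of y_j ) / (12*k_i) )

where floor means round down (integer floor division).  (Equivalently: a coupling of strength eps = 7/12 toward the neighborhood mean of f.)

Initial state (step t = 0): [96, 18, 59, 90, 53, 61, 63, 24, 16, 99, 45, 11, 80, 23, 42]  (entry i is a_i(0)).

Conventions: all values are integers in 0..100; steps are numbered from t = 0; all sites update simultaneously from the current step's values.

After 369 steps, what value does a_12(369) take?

Simulating step by step:
t=0: [96, 18, 59, 90, 53, 61, 63, 24, 16, 99, 45, 11, 80, 23, 42]
t=1: [37, 33, 43, 35, 44, 45, 45, 42, 23, 33, 52, 34, 36, 35, 54]
t=2: [63, 58, 62, 56, 64, 67, 65, 61, 48, 58, 69, 59, 59, 55, 67]
t=3: [57, 62, 63, 67, 59, 55, 59, 63, 71, 62, 53, 61, 64, 68, 57]
t=4: [68, 62, 57, 53, 63, 69, 63, 57, 51, 61, 70, 63, 57, 53, 64]
t=5: [52, 59, 67, 72, 60, 52, 59, 68, 73, 61, 51, 58, 67, 71, 59]
t=6: [72, 65, 52, 48, 62, 72, 64, 52, 47, 62, 73, 65, 53, 48, 63]
t=7: [47, 57, 72, 73, 59, 48, 57, 72, 73, 59, 47, 57, 72, 73, 59]
t=8: [72, 65, 47, 46, 63, 72, 65, 47, 46, 63, 72, 65, 47, 46, 63]
t=9: [47, 57, 71, 71, 58, 47, 57, 71, 71, 58, 47, 57, 71, 71, 58]
t=10: [72, 65, 49, 49, 65, 72, 65, 49, 49, 65, 72, 65, 49, 49, 65]
t=11: [47, 57, 74, 74, 57, 47, 57, 74, 74, 57, 47, 57, 74, 74, 57]
t=12: [72, 65, 44, 44, 65, 72, 65, 44, 44, 65, 72, 65, 44, 44, 65]
t=13: [47, 56, 67, 67, 56, 47, 56, 67, 67, 56, 47, 56, 67, 67, 56]
t=14: [73, 68, 54, 54, 68, 73, 68, 54, 54, 68, 73, 68, 54, 54, 68]
t=15: [45, 53, 69, 69, 53, 45, 53, 69, 69, 53, 45, 53, 69, 69, 53]
t=16: [72, 70, 52, 52, 70, 72, 70, 52, 52, 70, 72, 70, 52, 52, 70]
t=17: [45, 51, 71, 71, 51, 45, 51, 71, 71, 51, 45, 51, 71, 71, 51]
t=18: [73, 72, 50, 50, 72, 73, 72, 50, 50, 72, 73, 72, 50, 50, 72]
t=19: [43, 49, 74, 74, 49, 43, 49, 74, 74, 49, 43, 49, 74, 74, 49]
t=20: [70, 71, 46, 46, 71, 70, 71, 46, 46, 71, 70, 71, 46, 46, 71]
t=21: [47, 50, 69, 69, 50, 47, 50, 69, 69, 50, 47, 50, 69, 69, 50]
t=22: [76, 74, 53, 53, 74, 76, 74, 53, 53, 74, 76, 74, 53, 53, 74]
t=23: [38, 45, 70, 70, 45, 38, 45, 70, 70, 45, 38, 45, 70, 70, 45]
t=24: [63, 66, 51, 51, 66, 63, 66, 51, 51, 66, 63, 66, 51, 51, 66]
t=25: [57, 58, 74, 74, 58, 57, 58, 74, 74, 58, 57, 58, 74, 74, 58]
t=26: [67, 63, 44, 44, 63, 67, 63, 44, 44, 63, 67, 63, 44, 44, 63]
t=27: [54, 59, 68, 68, 59, 54, 59, 68, 68, 59, 54, 59, 68, 68, 59]
t=28: [70, 64, 53, 53, 64, 70, 64, 53, 53, 64, 70, 64, 53, 53, 64]
t=29: [50, 58, 72, 72, 58, 50, 58, 72, 72, 58, 50, 58, 72, 72, 58]
t=30: [76, 65, 47, 47, 65, 76, 65, 47, 47, 65, 76, 65, 47, 47, 65]
t=31: [43, 56, 72, 72, 56, 43, 56, 72, 72, 56, 43, 56, 72, 72, 56]
t=32: [68, 65, 47, 47, 65, 68, 65, 47, 47, 65, 68, 65, 47, 47, 65]
t=33: [52, 58, 72, 72, 58, 52, 58, 72, 72, 58, 52, 58, 72, 72, 58]
t=34: [73, 64, 47, 47, 64, 73, 64, 47, 47, 64, 73, 64, 47, 47, 64]
t=35: [47, 57, 72, 72, 57, 47, 57, 72, 72, 57, 47, 57, 72, 72, 57]
t=36: [72, 65, 47, 47, 65, 72, 65, 47, 47, 65, 72, 65, 47, 47, 65]
t=37: [47, 57, 72, 72, 57, 47, 57, 72, 72, 57, 47, 57, 72, 72, 57]

Answer: a_12(369) = 72
Key observation: The state at step 35, [47, 57, 72, 72, 57, 47, 57, 72, 72, 57, 47, 57, 72, 72, 57], reappears at step 37: the system is in a cycle of period 2 from step 35 on.  Therefore the state at step 369 equals the state at step 35 + ((369 - 35) mod 2) = 35, which is [47, 57, 72, 72, 57, 47, 57, 72, 72, 57, 47, 57, 72, 72, 57].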